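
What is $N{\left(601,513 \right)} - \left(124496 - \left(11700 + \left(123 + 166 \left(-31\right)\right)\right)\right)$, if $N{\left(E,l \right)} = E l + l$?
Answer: $191007$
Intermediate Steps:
$N{\left(E,l \right)} = l + E l$
$N{\left(601,513 \right)} - \left(124496 - \left(11700 + \left(123 + 166 \left(-31\right)\right)\right)\right) = 513 \left(1 + 601\right) - \left(124496 - \left(11700 + \left(123 + 166 \left(-31\right)\right)\right)\right) = 513 \cdot 602 - \left(124496 - \left(11700 + \left(123 - 5146\right)\right)\right) = 308826 - \left(124496 - \left(11700 - 5023\right)\right) = 308826 - \left(124496 - 6677\right) = 308826 - 117819 = 191007$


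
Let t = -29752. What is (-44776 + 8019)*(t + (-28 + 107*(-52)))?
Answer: 1299139408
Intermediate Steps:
(-44776 + 8019)*(t + (-28 + 107*(-52))) = (-44776 + 8019)*(-29752 + (-28 + 107*(-52))) = -36757*(-29752 + (-28 - 5564)) = -36757*(-29752 - 5592) = -36757*(-35344) = 1299139408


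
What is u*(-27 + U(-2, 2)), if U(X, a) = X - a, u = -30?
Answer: 930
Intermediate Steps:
u*(-27 + U(-2, 2)) = -30*(-27 + (-2 - 1*2)) = -30*(-27 + (-2 - 2)) = -30*(-27 - 4) = -30*(-31) = 930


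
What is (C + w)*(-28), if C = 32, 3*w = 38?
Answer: -3752/3 ≈ -1250.7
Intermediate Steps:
w = 38/3 (w = (⅓)*38 = 38/3 ≈ 12.667)
(C + w)*(-28) = (32 + 38/3)*(-28) = (134/3)*(-28) = -3752/3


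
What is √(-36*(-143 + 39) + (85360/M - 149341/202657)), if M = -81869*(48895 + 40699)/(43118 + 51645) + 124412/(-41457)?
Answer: √12294589084743262363961158824503769116291/1812574281914709859 ≈ 61.173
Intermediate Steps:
M = -304097690112358/3928589691 (M = -81869/(94763/89594) + 124412*(-1/41457) = -81869/(94763*(1/89594)) - 124412/41457 = -81869/94763/89594 - 124412/41457 = -81869*89594/94763 - 124412/41457 = -7334971186/94763 - 124412/41457 = -304097690112358/3928589691 ≈ -77406.)
√(-36*(-143 + 39) + (85360/M - 149341/202657)) = √(-36*(-143 + 39) + (85360/(-304097690112358/3928589691) - 149341/202657)) = √(-36*(-104) + (85360*(-3928589691/304097690112358) - 149341*1/202657)) = √(3744 + (-167672208011880/152048845056179 - 149341/202657)) = √(3744 - 3334533719329317247/1812574281914709859) = √(6782943577769344394849/1812574281914709859) = √12294589084743262363961158824503769116291/1812574281914709859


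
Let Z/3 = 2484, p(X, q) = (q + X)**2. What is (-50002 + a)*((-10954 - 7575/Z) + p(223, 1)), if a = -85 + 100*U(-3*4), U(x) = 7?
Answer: -4811524672201/2484 ≈ -1.9370e+9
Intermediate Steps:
p(X, q) = (X + q)**2
Z = 7452 (Z = 3*2484 = 7452)
a = 615 (a = -85 + 100*7 = -85 + 700 = 615)
(-50002 + a)*((-10954 - 7575/Z) + p(223, 1)) = (-50002 + 615)*((-10954 - 7575/7452) + (223 + 1)**2) = -49387*((-10954 - 7575*1/7452) + 224**2) = -49387*((-10954 - 2525/2484) + 50176) = -49387*(-27212261/2484 + 50176) = -49387*97424923/2484 = -4811524672201/2484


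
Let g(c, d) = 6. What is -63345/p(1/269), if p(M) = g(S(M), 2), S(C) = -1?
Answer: -21115/2 ≈ -10558.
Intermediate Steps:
p(M) = 6
-63345/p(1/269) = -63345/6 = -63345*⅙ = -21115/2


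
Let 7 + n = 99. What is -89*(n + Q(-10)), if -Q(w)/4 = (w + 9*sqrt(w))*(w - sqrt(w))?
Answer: 59452 - 28480*I*sqrt(10) ≈ 59452.0 - 90062.0*I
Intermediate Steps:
n = 92 (n = -7 + 99 = 92)
Q(w) = -4*(w - sqrt(w))*(w + 9*sqrt(w)) (Q(w) = -4*(w + 9*sqrt(w))*(w - sqrt(w)) = -4*(w - sqrt(w))*(w + 9*sqrt(w)))
-89*(n + Q(-10)) = -89*(92 + (-(-320)*I*sqrt(10) - 4*(-10)**2 + 36*(-10))) = -89*(92 + (-(-320)*I*sqrt(10) - 4*100 - 360)) = -89*(92 + (320*I*sqrt(10) - 400 - 360)) = -89*(92 + (-760 + 320*I*sqrt(10))) = -89*(-668 + 320*I*sqrt(10)) = 59452 - 28480*I*sqrt(10)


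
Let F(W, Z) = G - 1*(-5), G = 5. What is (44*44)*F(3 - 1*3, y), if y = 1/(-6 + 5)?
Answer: 19360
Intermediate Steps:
y = -1 (y = 1/(-1) = -1)
F(W, Z) = 10 (F(W, Z) = 5 - 1*(-5) = 5 + 5 = 10)
(44*44)*F(3 - 1*3, y) = (44*44)*10 = 1936*10 = 19360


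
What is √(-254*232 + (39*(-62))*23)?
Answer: I*√114542 ≈ 338.44*I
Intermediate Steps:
√(-254*232 + (39*(-62))*23) = √(-58928 - 2418*23) = √(-58928 - 55614) = √(-114542) = I*√114542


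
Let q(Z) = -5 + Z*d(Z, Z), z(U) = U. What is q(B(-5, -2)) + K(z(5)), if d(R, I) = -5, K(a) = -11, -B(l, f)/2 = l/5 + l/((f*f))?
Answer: -77/2 ≈ -38.500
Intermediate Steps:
B(l, f) = -2*l/5 - 2*l/f² (B(l, f) = -2*(l/5 + l/((f*f))) = -2*(l*(⅕) + l/(f²)) = -2*(l/5 + l/f²) = -2*l/5 - 2*l/f²)
q(Z) = -5 - 5*Z (q(Z) = -5 + Z*(-5) = -5 - 5*Z)
q(B(-5, -2)) + K(z(5)) = (-5 - 5*(-⅖*(-5) - 2*(-5)/(-2)²)) - 11 = (-5 - 5*(2 - 2*(-5)*¼)) - 11 = (-5 - 5*(2 + 5/2)) - 11 = (-5 - 5*9/2) - 11 = (-5 - 45/2) - 11 = -55/2 - 11 = -77/2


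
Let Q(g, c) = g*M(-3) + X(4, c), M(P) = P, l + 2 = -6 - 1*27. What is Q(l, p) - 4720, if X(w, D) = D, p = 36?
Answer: -4579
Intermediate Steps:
l = -35 (l = -2 + (-6 - 1*27) = -2 + (-6 - 27) = -2 - 33 = -35)
Q(g, c) = c - 3*g (Q(g, c) = g*(-3) + c = -3*g + c = c - 3*g)
Q(l, p) - 4720 = (36 - 3*(-35)) - 4720 = (36 + 105) - 4720 = 141 - 4720 = -4579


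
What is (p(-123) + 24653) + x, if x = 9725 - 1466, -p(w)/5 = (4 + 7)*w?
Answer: 39677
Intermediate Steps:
p(w) = -55*w (p(w) = -5*(4 + 7)*w = -55*w)
x = 8259
(p(-123) + 24653) + x = (-55*(-123) + 24653) + 8259 = (6765 + 24653) + 8259 = 31418 + 8259 = 39677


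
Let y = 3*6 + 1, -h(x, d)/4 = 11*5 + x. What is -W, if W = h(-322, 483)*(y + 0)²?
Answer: -385548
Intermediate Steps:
h(x, d) = -220 - 4*x (h(x, d) = -4*(11*5 + x) = -4*(55 + x) = -220 - 4*x)
y = 19 (y = 18 + 1 = 19)
W = 385548 (W = (-220 - 4*(-322))*(19 + 0)² = (-220 + 1288)*19² = 1068*361 = 385548)
-W = -1*385548 = -385548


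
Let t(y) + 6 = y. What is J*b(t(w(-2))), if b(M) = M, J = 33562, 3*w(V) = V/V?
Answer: -570554/3 ≈ -1.9018e+5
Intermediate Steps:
w(V) = ⅓ (w(V) = (V/V)/3 = (⅓)*1 = ⅓)
t(y) = -6 + y
J*b(t(w(-2))) = 33562*(-6 + ⅓) = 33562*(-17/3) = -570554/3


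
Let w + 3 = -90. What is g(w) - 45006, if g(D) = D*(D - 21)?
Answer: -34404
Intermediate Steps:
w = -93 (w = -3 - 90 = -93)
g(D) = D*(-21 + D)
g(w) - 45006 = -93*(-21 - 93) - 45006 = -93*(-114) - 45006 = 10602 - 45006 = -34404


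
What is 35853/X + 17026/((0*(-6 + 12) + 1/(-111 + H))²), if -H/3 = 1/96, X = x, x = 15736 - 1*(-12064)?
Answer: 373446041203667/1779200 ≈ 2.0990e+8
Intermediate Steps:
x = 27800 (x = 15736 + 12064 = 27800)
X = 27800
H = -1/32 (H = -3/96 = -3*1/96 = -1/32 ≈ -0.031250)
35853/X + 17026/((0*(-6 + 12) + 1/(-111 + H))²) = 35853/27800 + 17026/((0*(-6 + 12) + 1/(-111 - 1/32))²) = 35853*(1/27800) + 17026/((0*6 + 1/(-3553/32))²) = 35853/27800 + 17026/((0 - 32/3553)²) = 35853/27800 + 17026/((-32/3553)²) = 35853/27800 + 17026/(1024/12623809) = 35853/27800 + 17026*(12623809/1024) = 35853/27800 + 107466486017/512 = 373446041203667/1779200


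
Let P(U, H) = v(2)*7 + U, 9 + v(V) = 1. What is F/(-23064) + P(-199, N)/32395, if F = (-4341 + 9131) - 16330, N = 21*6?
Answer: 593479/1205094 ≈ 0.49248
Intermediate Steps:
v(V) = -8 (v(V) = -9 + 1 = -8)
N = 126
F = -11540 (F = 4790 - 16330 = -11540)
P(U, H) = -56 + U (P(U, H) = -8*7 + U = -56 + U)
F/(-23064) + P(-199, N)/32395 = -11540/(-23064) + (-56 - 199)/32395 = -11540*(-1/23064) - 255*1/32395 = 2885/5766 - 51/6479 = 593479/1205094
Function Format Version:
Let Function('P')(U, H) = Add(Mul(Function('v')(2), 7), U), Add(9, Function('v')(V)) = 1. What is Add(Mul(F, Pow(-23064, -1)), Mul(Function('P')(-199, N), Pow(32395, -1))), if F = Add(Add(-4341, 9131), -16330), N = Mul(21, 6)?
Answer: Rational(593479, 1205094) ≈ 0.49248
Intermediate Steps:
Function('v')(V) = -8 (Function('v')(V) = Add(-9, 1) = -8)
N = 126
F = -11540 (F = Add(4790, -16330) = -11540)
Function('P')(U, H) = Add(-56, U) (Function('P')(U, H) = Add(Mul(-8, 7), U) = Add(-56, U))
Add(Mul(F, Pow(-23064, -1)), Mul(Function('P')(-199, N), Pow(32395, -1))) = Add(Mul(-11540, Pow(-23064, -1)), Mul(Add(-56, -199), Pow(32395, -1))) = Add(Mul(-11540, Rational(-1, 23064)), Mul(-255, Rational(1, 32395))) = Add(Rational(2885, 5766), Rational(-51, 6479)) = Rational(593479, 1205094)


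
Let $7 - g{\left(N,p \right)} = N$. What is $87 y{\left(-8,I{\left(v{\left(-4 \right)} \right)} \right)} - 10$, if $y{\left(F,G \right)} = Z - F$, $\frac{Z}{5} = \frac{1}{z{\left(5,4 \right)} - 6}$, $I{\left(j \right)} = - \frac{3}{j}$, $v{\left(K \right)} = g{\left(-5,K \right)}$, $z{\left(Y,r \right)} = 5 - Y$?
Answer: $\frac{1227}{2} \approx 613.5$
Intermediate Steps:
$g{\left(N,p \right)} = 7 - N$
$v{\left(K \right)} = 12$ ($v{\left(K \right)} = 7 - -5 = 7 + 5 = 12$)
$Z = - \frac{5}{6}$ ($Z = \frac{5}{\left(5 - 5\right) - 6} = \frac{5}{0 - 6} = \frac{5}{-6} = 5 \left(- \frac{1}{6}\right) = - \frac{5}{6} \approx -0.83333$)
$y{\left(F,G \right)} = - \frac{5}{6} - F$
$87 y{\left(-8,I{\left(v{\left(-4 \right)} \right)} \right)} - 10 = 87 \left(- \frac{5}{6} - -8\right) - 10 = 87 \left(- \frac{5}{6} + 8\right) - 10 = 87 \cdot \frac{43}{6} - 10 = \frac{1247}{2} - 10 = \frac{1227}{2}$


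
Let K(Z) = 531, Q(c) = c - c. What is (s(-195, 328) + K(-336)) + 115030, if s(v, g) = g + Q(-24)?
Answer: 115889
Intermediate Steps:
Q(c) = 0
s(v, g) = g (s(v, g) = g + 0 = g)
(s(-195, 328) + K(-336)) + 115030 = (328 + 531) + 115030 = 859 + 115030 = 115889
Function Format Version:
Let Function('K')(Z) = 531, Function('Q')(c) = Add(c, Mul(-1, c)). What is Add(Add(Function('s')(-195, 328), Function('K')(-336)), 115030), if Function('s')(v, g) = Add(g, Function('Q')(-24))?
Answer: 115889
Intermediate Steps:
Function('Q')(c) = 0
Function('s')(v, g) = g (Function('s')(v, g) = Add(g, 0) = g)
Add(Add(Function('s')(-195, 328), Function('K')(-336)), 115030) = Add(Add(328, 531), 115030) = Add(859, 115030) = 115889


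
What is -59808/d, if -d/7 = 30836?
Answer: 2136/7709 ≈ 0.27708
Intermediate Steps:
d = -215852 (d = -7*30836 = -215852)
-59808/d = -59808/(-215852) = -59808*(-1/215852) = 2136/7709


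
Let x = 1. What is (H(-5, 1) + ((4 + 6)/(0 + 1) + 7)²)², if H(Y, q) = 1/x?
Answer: 84100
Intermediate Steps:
H(Y, q) = 1 (H(Y, q) = 1/1 = 1)
(H(-5, 1) + ((4 + 6)/(0 + 1) + 7)²)² = (1 + ((4 + 6)/(0 + 1) + 7)²)² = (1 + (10/1 + 7)²)² = (1 + (10*1 + 7)²)² = (1 + (10 + 7)²)² = (1 + 17²)² = (1 + 289)² = 290² = 84100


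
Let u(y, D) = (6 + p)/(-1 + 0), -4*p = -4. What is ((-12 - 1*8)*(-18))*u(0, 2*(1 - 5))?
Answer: -2520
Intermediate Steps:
p = 1 (p = -¼*(-4) = 1)
u(y, D) = -7 (u(y, D) = (6 + 1)/(-1 + 0) = 7/(-1) = 7*(-1) = -7)
((-12 - 1*8)*(-18))*u(0, 2*(1 - 5)) = ((-12 - 1*8)*(-18))*(-7) = ((-12 - 8)*(-18))*(-7) = -20*(-18)*(-7) = 360*(-7) = -2520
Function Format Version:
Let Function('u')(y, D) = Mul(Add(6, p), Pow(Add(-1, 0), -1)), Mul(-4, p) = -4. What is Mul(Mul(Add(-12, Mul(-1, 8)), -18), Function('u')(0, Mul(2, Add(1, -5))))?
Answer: -2520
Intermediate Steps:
p = 1 (p = Mul(Rational(-1, 4), -4) = 1)
Function('u')(y, D) = -7 (Function('u')(y, D) = Mul(Add(6, 1), Pow(Add(-1, 0), -1)) = Mul(7, Pow(-1, -1)) = Mul(7, -1) = -7)
Mul(Mul(Add(-12, Mul(-1, 8)), -18), Function('u')(0, Mul(2, Add(1, -5)))) = Mul(Mul(Add(-12, Mul(-1, 8)), -18), -7) = Mul(Mul(Add(-12, -8), -18), -7) = Mul(Mul(-20, -18), -7) = Mul(360, -7) = -2520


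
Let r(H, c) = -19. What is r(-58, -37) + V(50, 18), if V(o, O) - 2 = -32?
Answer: -49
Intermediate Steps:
V(o, O) = -30 (V(o, O) = 2 - 32 = -30)
r(-58, -37) + V(50, 18) = -19 - 30 = -49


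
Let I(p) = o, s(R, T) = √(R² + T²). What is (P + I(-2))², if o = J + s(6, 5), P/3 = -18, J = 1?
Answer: (53 - √61)² ≈ 2042.1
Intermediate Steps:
P = -54 (P = 3*(-18) = -54)
o = 1 + √61 (o = 1 + √(6² + 5²) = 1 + √(36 + 25) = 1 + √61 ≈ 8.8102)
I(p) = 1 + √61
(P + I(-2))² = (-54 + (1 + √61))² = (-53 + √61)²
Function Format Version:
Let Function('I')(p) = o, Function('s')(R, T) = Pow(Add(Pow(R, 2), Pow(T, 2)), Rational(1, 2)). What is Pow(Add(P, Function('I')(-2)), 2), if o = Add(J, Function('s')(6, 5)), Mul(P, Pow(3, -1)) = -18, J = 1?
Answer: Pow(Add(53, Mul(-1, Pow(61, Rational(1, 2)))), 2) ≈ 2042.1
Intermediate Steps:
P = -54 (P = Mul(3, -18) = -54)
o = Add(1, Pow(61, Rational(1, 2))) (o = Add(1, Pow(Add(Pow(6, 2), Pow(5, 2)), Rational(1, 2))) = Add(1, Pow(Add(36, 25), Rational(1, 2))) = Add(1, Pow(61, Rational(1, 2))) ≈ 8.8102)
Function('I')(p) = Add(1, Pow(61, Rational(1, 2)))
Pow(Add(P, Function('I')(-2)), 2) = Pow(Add(-54, Add(1, Pow(61, Rational(1, 2)))), 2) = Pow(Add(-53, Pow(61, Rational(1, 2))), 2)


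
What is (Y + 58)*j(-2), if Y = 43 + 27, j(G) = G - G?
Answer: 0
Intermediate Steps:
j(G) = 0
Y = 70
(Y + 58)*j(-2) = (70 + 58)*0 = 128*0 = 0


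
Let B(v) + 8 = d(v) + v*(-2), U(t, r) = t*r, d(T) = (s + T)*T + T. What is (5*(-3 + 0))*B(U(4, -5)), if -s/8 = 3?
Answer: -13380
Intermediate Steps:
s = -24 (s = -8*3 = -24)
d(T) = T + T*(-24 + T) (d(T) = (-24 + T)*T + T = T*(-24 + T) + T = T + T*(-24 + T))
U(t, r) = r*t
B(v) = -8 - 2*v + v*(-23 + v) (B(v) = -8 + (v*(-23 + v) + v*(-2)) = -8 + (v*(-23 + v) - 2*v) = -8 + (-2*v + v*(-23 + v)) = -8 - 2*v + v*(-23 + v))
(5*(-3 + 0))*B(U(4, -5)) = (5*(-3 + 0))*(-8 + (-5*4)**2 - (-125)*4) = (5*(-3))*(-8 + (-20)**2 - 25*(-20)) = -15*(-8 + 400 + 500) = -15*892 = -13380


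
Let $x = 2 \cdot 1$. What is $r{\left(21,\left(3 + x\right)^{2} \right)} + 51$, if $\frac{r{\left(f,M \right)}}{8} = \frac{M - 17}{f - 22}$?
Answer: $-13$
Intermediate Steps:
$x = 2$
$r{\left(f,M \right)} = \frac{8 \left(-17 + M\right)}{-22 + f}$ ($r{\left(f,M \right)} = 8 \frac{M - 17}{f - 22} = 8 \frac{-17 + M}{-22 + f} = \frac{8 \left(-17 + M\right)}{-22 + f}$)
$r{\left(21,\left(3 + x\right)^{2} \right)} + 51 = \frac{8 \left(-17 + \left(3 + 2\right)^{2}\right)}{-22 + 21} + 51 = \frac{8 \left(-17 + 5^{2}\right)}{-1} + 51 = 8 \left(-1\right) \left(-17 + 25\right) + 51 = 8 \left(-1\right) 8 + 51 = -64 + 51 = -13$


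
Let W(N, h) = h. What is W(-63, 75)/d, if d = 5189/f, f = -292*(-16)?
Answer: 350400/5189 ≈ 67.527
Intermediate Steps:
f = 4672
d = 5189/4672 ≈ 1.1107
W(-63, 75)/d = 75/(5189/4672) = 75*(4672/5189) = 350400/5189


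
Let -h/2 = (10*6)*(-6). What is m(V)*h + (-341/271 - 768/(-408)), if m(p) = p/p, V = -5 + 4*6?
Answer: 3319915/4607 ≈ 720.62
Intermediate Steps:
h = 720 (h = -2*10*6*(-6) = -120*(-6) = -2*(-360) = 720)
V = 19 (V = -5 + 24 = 19)
m(p) = 1
m(V)*h + (-341/271 - 768/(-408)) = 1*720 + (-341/271 - 768/(-408)) = 720 + (-341*1/271 - 768*(-1/408)) = 720 + (-341/271 + 32/17) = 720 + 2875/4607 = 3319915/4607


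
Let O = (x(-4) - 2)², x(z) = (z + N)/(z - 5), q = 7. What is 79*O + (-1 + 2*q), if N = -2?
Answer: 1381/9 ≈ 153.44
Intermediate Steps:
x(z) = (-2 + z)/(-5 + z) (x(z) = (z - 2)/(z - 5) = (-2 + z)/(-5 + z))
O = 16/9 (O = ((-2 - 4)/(-5 - 4) - 2)² = (-6/(-9) - 2)² = (-⅑*(-6) - 2)² = (⅔ - 2)² = (-4/3)² = 16/9 ≈ 1.7778)
79*O + (-1 + 2*q) = 79*(16/9) + (-1 + 2*7) = 1264/9 + (-1 + 14) = 1264/9 + 13 = 1381/9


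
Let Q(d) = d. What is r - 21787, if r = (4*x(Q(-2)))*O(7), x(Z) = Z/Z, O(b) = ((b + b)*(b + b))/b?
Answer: -21675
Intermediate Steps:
O(b) = 4*b (O(b) = ((2*b)*(2*b))/b = (4*b**2)/b = 4*b)
x(Z) = 1
r = 112 (r = (4*1)*(4*7) = 4*28 = 112)
r - 21787 = 112 - 21787 = -21675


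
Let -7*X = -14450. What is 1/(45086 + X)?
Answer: 7/330052 ≈ 2.1209e-5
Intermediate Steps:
X = 14450/7 (X = -1/7*(-14450) = 14450/7 ≈ 2064.3)
1/(45086 + X) = 1/(45086 + 14450/7) = 1/(330052/7) = 7/330052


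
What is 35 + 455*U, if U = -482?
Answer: -219275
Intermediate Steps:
35 + 455*U = 35 + 455*(-482) = 35 - 219310 = -219275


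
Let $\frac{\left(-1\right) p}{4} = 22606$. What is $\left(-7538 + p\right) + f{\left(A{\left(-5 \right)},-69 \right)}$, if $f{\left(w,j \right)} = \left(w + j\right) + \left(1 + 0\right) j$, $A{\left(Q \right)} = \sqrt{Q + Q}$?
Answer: $-98100 + i \sqrt{10} \approx -98100.0 + 3.1623 i$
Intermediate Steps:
$p = -90424$ ($p = \left(-4\right) 22606 = -90424$)
$A{\left(Q \right)} = \sqrt{2} \sqrt{Q}$ ($A{\left(Q \right)} = \sqrt{2 Q} = \sqrt{2} \sqrt{Q}$)
$f{\left(w,j \right)} = w + 2 j$ ($f{\left(w,j \right)} = \left(j + w\right) + 1 j = \left(j + w\right) + j = w + 2 j$)
$\left(-7538 + p\right) + f{\left(A{\left(-5 \right)},-69 \right)} = \left(-7538 - 90424\right) + \left(\sqrt{2} \sqrt{-5} + 2 \left(-69\right)\right) = -97962 - \left(138 - \sqrt{2} i \sqrt{5}\right) = -97962 - \left(138 - i \sqrt{10}\right) = -98100 + i \sqrt{10}$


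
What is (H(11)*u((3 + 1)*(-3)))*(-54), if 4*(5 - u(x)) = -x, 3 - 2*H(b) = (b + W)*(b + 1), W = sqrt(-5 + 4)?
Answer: 6966 + 648*I ≈ 6966.0 + 648.0*I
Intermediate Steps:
W = I (W = sqrt(-1) = I ≈ 1.0*I)
H(b) = 3/2 - (1 + b)*(I + b)/2 (H(b) = 3/2 - (b + I)*(b + 1)/2 = 3/2 - (I + b)*(1 + b)/2 = 3/2 - (1 + b)*(I + b)/2)
u(x) = 5 + x/4 (u(x) = 5 - (-1)*x/4 = 5 + x/4)
(H(11)*u((3 + 1)*(-3)))*(-54) = ((3/2 - I/2 - 1/2*11 - 1/2*11**2 - 1/2*I*11)*(5 + ((3 + 1)*(-3))/4))*(-54) = ((3/2 - I/2 - 11/2 - 1/2*121 - 11*I/2)*(5 + (4*(-3))/4))*(-54) = ((3/2 - I/2 - 11/2 - 121/2 - 11*I/2)*(5 + (1/4)*(-12)))*(-54) = ((-129/2 - 6*I)*(5 - 3))*(-54) = ((-129/2 - 6*I)*2)*(-54) = (-129 - 12*I)*(-54) = 6966 + 648*I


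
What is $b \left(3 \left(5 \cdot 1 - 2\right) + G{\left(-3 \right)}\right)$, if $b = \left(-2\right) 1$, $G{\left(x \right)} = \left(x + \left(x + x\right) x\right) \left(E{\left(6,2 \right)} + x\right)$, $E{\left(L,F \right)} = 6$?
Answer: $-108$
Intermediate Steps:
$G{\left(x \right)} = \left(6 + x\right) \left(x + 2 x^{2}\right)$ ($G{\left(x \right)} = \left(x + \left(x + x\right) x\right) \left(6 + x\right) = \left(x + 2 x x\right) \left(6 + x\right) = \left(x + 2 x^{2}\right) \left(6 + x\right) = \left(6 + x\right) \left(x + 2 x^{2}\right)$)
$b = -2$
$b \left(3 \left(5 \cdot 1 - 2\right) + G{\left(-3 \right)}\right) = - 2 \left(3 \left(5 \cdot 1 - 2\right) - 3 \left(6 + 2 \left(-3\right)^{2} + 13 \left(-3\right)\right)\right) = - 2 \left(3 \left(5 - 2\right) - 3 \left(6 + 2 \cdot 9 - 39\right)\right) = - 2 \left(3 \cdot 3 - 3 \left(6 + 18 - 39\right)\right) = - 2 \left(9 - -45\right) = - 2 \left(9 + 45\right) = \left(-2\right) 54 = -108$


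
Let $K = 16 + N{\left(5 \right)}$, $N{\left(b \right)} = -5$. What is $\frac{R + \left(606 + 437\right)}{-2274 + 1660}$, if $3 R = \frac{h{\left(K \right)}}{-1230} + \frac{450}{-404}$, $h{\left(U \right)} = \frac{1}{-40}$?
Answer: $- \frac{15543091901}{9153266400} \approx -1.6981$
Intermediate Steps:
$K = 11$ ($K = 16 - 5 = 11$)
$h{\left(U \right)} = - \frac{1}{40}$
$R = - \frac{5534899}{14907600}$ ($R = \frac{- \frac{1}{40 \left(-1230\right)} + \frac{450}{-404}}{3} = \frac{\left(- \frac{1}{40}\right) \left(- \frac{1}{1230}\right) + 450 \left(- \frac{1}{404}\right)}{3} = \frac{\frac{1}{49200} - \frac{225}{202}}{3} = \frac{1}{3} \left(- \frac{5534899}{4969200}\right) = - \frac{5534899}{14907600} \approx -0.37128$)
$\frac{R + \left(606 + 437\right)}{-2274 + 1660} = \frac{- \frac{5534899}{14907600} + \left(606 + 437\right)}{-2274 + 1660} = \frac{- \frac{5534899}{14907600} + 1043}{-614} = \frac{15543091901}{14907600} \left(- \frac{1}{614}\right) = - \frac{15543091901}{9153266400}$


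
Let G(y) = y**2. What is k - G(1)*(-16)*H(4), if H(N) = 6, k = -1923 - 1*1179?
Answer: -3006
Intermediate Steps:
k = -3102 (k = -1923 - 1179 = -3102)
k - G(1)*(-16)*H(4) = -3102 - 1**2*(-16)*6 = -3102 - 1*(-16)*6 = -3102 - (-16)*6 = -3102 - 1*(-96) = -3102 + 96 = -3006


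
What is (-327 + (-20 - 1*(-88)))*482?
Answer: -124838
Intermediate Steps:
(-327 + (-20 - 1*(-88)))*482 = (-327 + (-20 + 88))*482 = (-327 + 68)*482 = -259*482 = -124838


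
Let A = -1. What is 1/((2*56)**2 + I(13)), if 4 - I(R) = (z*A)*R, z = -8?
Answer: 1/12444 ≈ 8.0360e-5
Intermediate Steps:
I(R) = 4 - 8*R (I(R) = 4 - (-8*(-1))*R = 4 - 8*R)
1/((2*56)**2 + I(13)) = 1/((2*56)**2 + (4 - 8*13)) = 1/(112**2 + (4 - 104)) = 1/(12544 - 100) = 1/12444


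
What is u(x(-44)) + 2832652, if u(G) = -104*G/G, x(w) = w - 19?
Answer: 2832548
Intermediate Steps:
x(w) = -19 + w
u(G) = -104 (u(G) = -104*1 = -104)
u(x(-44)) + 2832652 = -104 + 2832652 = 2832548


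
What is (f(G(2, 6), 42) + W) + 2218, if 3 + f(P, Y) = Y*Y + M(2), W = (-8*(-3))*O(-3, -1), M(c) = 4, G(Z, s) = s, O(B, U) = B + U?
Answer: 3887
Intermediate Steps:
W = -96 (W = (-8*(-3))*(-3 - 1) = 24*(-4) = -96)
f(P, Y) = 1 + Y² (f(P, Y) = -3 + (Y*Y + 4) = -3 + (Y² + 4) = -3 + (4 + Y²) = 1 + Y²)
(f(G(2, 6), 42) + W) + 2218 = ((1 + 42²) - 96) + 2218 = ((1 + 1764) - 96) + 2218 = (1765 - 96) + 2218 = 1669 + 2218 = 3887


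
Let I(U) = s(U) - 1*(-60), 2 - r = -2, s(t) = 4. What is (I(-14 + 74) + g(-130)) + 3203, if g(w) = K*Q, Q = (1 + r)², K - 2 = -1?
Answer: 3292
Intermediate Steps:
K = 1 (K = 2 - 1 = 1)
r = 4 (r = 2 - 1*(-2) = 2 + 2 = 4)
Q = 25 (Q = (1 + 4)² = 5² = 25)
I(U) = 64 (I(U) = 4 - 1*(-60) = 4 + 60 = 64)
g(w) = 25 (g(w) = 1*25 = 25)
(I(-14 + 74) + g(-130)) + 3203 = (64 + 25) + 3203 = 89 + 3203 = 3292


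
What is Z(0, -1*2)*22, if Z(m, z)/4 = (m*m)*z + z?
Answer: -176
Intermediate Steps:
Z(m, z) = 4*z + 4*z*m² (Z(m, z) = 4*((m*m)*z + z) = 4*(m²*z + z) = 4*(z*m² + z) = 4*(z + z*m²) = 4*z + 4*z*m²)
Z(0, -1*2)*22 = (4*(-1*2)*(1 + 0²))*22 = (4*(-2)*(1 + 0))*22 = (4*(-2)*1)*22 = -8*22 = -176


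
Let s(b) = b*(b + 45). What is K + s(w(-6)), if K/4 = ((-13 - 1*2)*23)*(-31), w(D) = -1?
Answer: 42736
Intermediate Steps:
s(b) = b*(45 + b)
K = 42780 (K = 4*(((-13 - 1*2)*23)*(-31)) = 4*(((-13 - 2)*23)*(-31)) = 4*(-15*23*(-31)) = 4*(-345*(-31)) = 4*10695 = 42780)
K + s(w(-6)) = 42780 - (45 - 1) = 42780 - 1*44 = 42780 - 44 = 42736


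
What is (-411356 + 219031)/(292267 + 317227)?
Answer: -192325/609494 ≈ -0.31555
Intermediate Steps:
(-411356 + 219031)/(292267 + 317227) = -192325/609494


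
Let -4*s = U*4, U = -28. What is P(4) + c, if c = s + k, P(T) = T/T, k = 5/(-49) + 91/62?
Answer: 92251/3038 ≈ 30.366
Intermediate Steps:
s = 28 (s = -(-7)*4 = -1/4*(-112) = 28)
k = 4149/3038 (k = 5*(-1/49) + 91*(1/62) = -5/49 + 91/62 = 4149/3038 ≈ 1.3657)
P(T) = 1
c = 89213/3038 (c = 28 + 4149/3038 = 89213/3038 ≈ 29.366)
P(4) + c = 1 + 89213/3038 = 92251/3038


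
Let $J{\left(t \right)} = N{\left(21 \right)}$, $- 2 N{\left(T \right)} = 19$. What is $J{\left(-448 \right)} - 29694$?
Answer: $- \frac{59407}{2} \approx -29704.0$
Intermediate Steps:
$N{\left(T \right)} = - \frac{19}{2}$ ($N{\left(T \right)} = \left(- \frac{1}{2}\right) 19 = - \frac{19}{2}$)
$J{\left(t \right)} = - \frac{19}{2}$
$J{\left(-448 \right)} - 29694 = - \frac{19}{2} - 29694 = - \frac{59407}{2}$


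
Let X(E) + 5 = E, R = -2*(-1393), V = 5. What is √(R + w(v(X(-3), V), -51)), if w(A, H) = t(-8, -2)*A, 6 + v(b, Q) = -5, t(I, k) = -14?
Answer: 14*√15 ≈ 54.222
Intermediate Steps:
R = 2786
X(E) = -5 + E
v(b, Q) = -11 (v(b, Q) = -6 - 5 = -11)
w(A, H) = -14*A
√(R + w(v(X(-3), V), -51)) = √(2786 - 14*(-11)) = √(2786 + 154) = √2940 = 14*√15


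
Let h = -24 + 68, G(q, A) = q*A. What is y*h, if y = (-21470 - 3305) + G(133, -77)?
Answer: -1540704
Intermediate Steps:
G(q, A) = A*q
h = 44
y = -35016 (y = (-21470 - 3305) - 77*133 = -24775 - 10241 = -35016)
y*h = -35016*44 = -1540704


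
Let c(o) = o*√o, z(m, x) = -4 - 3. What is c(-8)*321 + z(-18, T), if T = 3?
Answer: -7 - 5136*I*√2 ≈ -7.0 - 7263.4*I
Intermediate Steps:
z(m, x) = -7
c(o) = o^(3/2)
c(-8)*321 + z(-18, T) = (-8)^(3/2)*321 - 7 = -16*I*√2*321 - 7 = -5136*I*√2 - 7 = -7 - 5136*I*√2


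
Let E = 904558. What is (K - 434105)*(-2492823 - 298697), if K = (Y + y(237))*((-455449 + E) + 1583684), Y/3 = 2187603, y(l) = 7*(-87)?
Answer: -37237742858042602400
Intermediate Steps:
y(l) = -609
Y = 6562809 (Y = 3*2187603 = 6562809)
K = 13339594224600 (K = (6562809 - 609)*((-455449 + 904558) + 1583684) = 6562200*(449109 + 1583684) = 6562200*2032793 = 13339594224600)
(K - 434105)*(-2492823 - 298697) = (13339594224600 - 434105)*(-2492823 - 298697) = 13339593790495*(-2791520) = -37237742858042602400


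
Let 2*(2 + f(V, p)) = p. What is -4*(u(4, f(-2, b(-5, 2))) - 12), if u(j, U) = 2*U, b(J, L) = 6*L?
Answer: 16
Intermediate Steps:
f(V, p) = -2 + p/2
-4*(u(4, f(-2, b(-5, 2))) - 12) = -4*(2*(-2 + (6*2)/2) - 12) = -4*(2*(-2 + (½)*12) - 12) = -4*(2*(-2 + 6) - 12) = -4*(2*4 - 12) = -4*(8 - 12) = -4*(-4) = 16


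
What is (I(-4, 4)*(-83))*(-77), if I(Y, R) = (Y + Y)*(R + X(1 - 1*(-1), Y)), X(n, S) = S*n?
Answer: 204512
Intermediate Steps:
I(Y, R) = 2*Y*(R + 2*Y) (I(Y, R) = (Y + Y)*(R + Y*(1 - 1*(-1))) = (2*Y)*(R + Y*(1 + 1)) = (2*Y)*(R + Y*2) = (2*Y)*(R + 2*Y) = 2*Y*(R + 2*Y))
(I(-4, 4)*(-83))*(-77) = ((2*(-4)*(4 + 2*(-4)))*(-83))*(-77) = ((2*(-4)*(4 - 8))*(-83))*(-77) = ((2*(-4)*(-4))*(-83))*(-77) = (32*(-83))*(-77) = -2656*(-77) = 204512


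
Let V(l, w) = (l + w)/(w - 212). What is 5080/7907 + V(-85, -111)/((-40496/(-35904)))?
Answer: 448862024/380239723 ≈ 1.1805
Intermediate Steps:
V(l, w) = (l + w)/(-212 + w)
5080/7907 + V(-85, -111)/((-40496/(-35904))) = 5080/7907 + ((-85 - 111)/(-212 - 111))/((-40496/(-35904))) = 5080*(1/7907) + (-196/(-323))/((-40496*(-1/35904))) = 5080/7907 + (-1/323*(-196))/(2531/2244) = 5080/7907 + (196/323)*(2244/2531) = 5080/7907 + 25872/48089 = 448862024/380239723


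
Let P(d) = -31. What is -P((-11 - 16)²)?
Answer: 31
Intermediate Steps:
-P((-11 - 16)²) = -1*(-31) = 31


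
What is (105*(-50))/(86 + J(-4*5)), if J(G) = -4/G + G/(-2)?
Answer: -26250/481 ≈ -54.574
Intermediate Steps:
J(G) = -4/G - G/2 (J(G) = -4/G + G*(-1/2) = -4/G - G/2)
(105*(-50))/(86 + J(-4*5)) = (105*(-50))/(86 + (-4/((-4*5)) - (-2)*5)) = -5250/(86 + (-4/(-20) - 1/2*(-20))) = -5250/(86 + (-4*(-1/20) + 10)) = -5250/(86 + (1/5 + 10)) = -5250/(86 + 51/5) = -5250/481/5 = -5250*5/481 = -26250/481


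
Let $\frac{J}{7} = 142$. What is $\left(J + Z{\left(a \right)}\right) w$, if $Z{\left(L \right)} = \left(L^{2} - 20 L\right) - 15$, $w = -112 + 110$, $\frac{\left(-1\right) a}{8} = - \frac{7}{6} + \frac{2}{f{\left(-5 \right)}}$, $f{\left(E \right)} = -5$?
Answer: $- \frac{398438}{225} \approx -1770.8$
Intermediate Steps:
$J = 994$ ($J = 7 \cdot 142 = 994$)
$a = \frac{188}{15}$ ($a = - 8 \left(- \frac{7}{6} + \frac{2}{-5}\right) = - 8 \left(\left(-7\right) \frac{1}{6} + 2 \left(- \frac{1}{5}\right)\right) = - 8 \left(- \frac{7}{6} - \frac{2}{5}\right) = \left(-8\right) \left(- \frac{47}{30}\right) = \frac{188}{15} \approx 12.533$)
$w = -2$
$Z{\left(L \right)} = -15 + L^{2} - 20 L$
$\left(J + Z{\left(a \right)}\right) w = \left(994 - \left(\frac{797}{3} - \frac{35344}{225}\right)\right) \left(-2\right) = \left(994 - \frac{24431}{225}\right) \left(-2\right) = \frac{199219}{225} \left(-2\right) = - \frac{398438}{225}$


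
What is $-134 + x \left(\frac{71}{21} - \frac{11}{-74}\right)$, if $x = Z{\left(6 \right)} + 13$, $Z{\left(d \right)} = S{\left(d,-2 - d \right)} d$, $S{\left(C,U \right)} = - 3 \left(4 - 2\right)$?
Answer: $- \frac{334391}{1554} \approx -215.18$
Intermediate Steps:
$S{\left(C,U \right)} = -6$ ($S{\left(C,U \right)} = \left(-3\right) 2 = -6$)
$Z{\left(d \right)} = - 6 d$
$x = -23$ ($x = \left(-6\right) 6 + 13 = -36 + 13 = -23$)
$-134 + x \left(\frac{71}{21} - \frac{11}{-74}\right) = -134 - 23 \left(\frac{71}{21} - \frac{11}{-74}\right) = -134 - 23 \left(71 \cdot \frac{1}{21} - - \frac{11}{74}\right) = -134 - 23 \left(\frac{71}{21} + \frac{11}{74}\right) = -134 - \frac{126155}{1554} = - \frac{334391}{1554}$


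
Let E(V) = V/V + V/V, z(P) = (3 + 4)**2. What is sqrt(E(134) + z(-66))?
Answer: sqrt(51) ≈ 7.1414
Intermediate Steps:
z(P) = 49 (z(P) = 7**2 = 49)
E(V) = 2 (E(V) = 1 + 1 = 2)
sqrt(E(134) + z(-66)) = sqrt(2 + 49) = sqrt(51)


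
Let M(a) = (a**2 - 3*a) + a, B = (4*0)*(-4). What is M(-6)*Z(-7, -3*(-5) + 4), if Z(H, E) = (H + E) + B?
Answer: 576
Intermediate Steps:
B = 0 (B = 0*(-4) = 0)
M(a) = a**2 - 2*a
Z(H, E) = E + H (Z(H, E) = (H + E) + 0 = (E + H) + 0 = E + H)
M(-6)*Z(-7, -3*(-5) + 4) = (-6*(-2 - 6))*((-3*(-5) + 4) - 7) = (-6*(-8))*((15 + 4) - 7) = 48*(19 - 7) = 48*12 = 576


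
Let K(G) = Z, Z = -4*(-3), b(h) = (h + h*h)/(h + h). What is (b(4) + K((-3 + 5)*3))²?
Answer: 841/4 ≈ 210.25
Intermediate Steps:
b(h) = (h + h²)/(2*h) (b(h) = (h + h²)/((2*h)) = (h + h²)*(1/(2*h)) = (h + h²)/(2*h))
Z = 12
K(G) = 12
(b(4) + K((-3 + 5)*3))² = ((½ + (½)*4) + 12)² = ((½ + 2) + 12)² = (5/2 + 12)² = (29/2)² = 841/4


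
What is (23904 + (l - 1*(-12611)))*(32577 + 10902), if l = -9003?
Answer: 1196194248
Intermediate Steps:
(23904 + (l - 1*(-12611)))*(32577 + 10902) = (23904 + (-9003 - 1*(-12611)))*(32577 + 10902) = (23904 + (-9003 + 12611))*43479 = (23904 + 3608)*43479 = 27512*43479 = 1196194248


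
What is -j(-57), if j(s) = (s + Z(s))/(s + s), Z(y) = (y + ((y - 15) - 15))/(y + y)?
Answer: -353/722 ≈ -0.48892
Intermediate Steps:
Z(y) = (-30 + 2*y)/(2*y) (Z(y) = (y + ((-15 + y) - 15))/((2*y)) = (y + (-30 + y))*(1/(2*y)) = (-30 + 2*y)*(1/(2*y)) = (-30 + 2*y)/(2*y))
j(s) = (s + (-15 + s)/s)/(2*s) (j(s) = (s + (-15 + s)/s)/(s + s) = (s + (-15 + s)/s)/((2*s)) = (s + (-15 + s)/s)*(1/(2*s)) = (s + (-15 + s)/s)/(2*s))
-j(-57) = -(-15 - 57 + (-57)²)/(2*(-57)²) = -(-15 - 57 + 3249)/(2*3249) = -3177/(2*3249) = -1*353/722 = -353/722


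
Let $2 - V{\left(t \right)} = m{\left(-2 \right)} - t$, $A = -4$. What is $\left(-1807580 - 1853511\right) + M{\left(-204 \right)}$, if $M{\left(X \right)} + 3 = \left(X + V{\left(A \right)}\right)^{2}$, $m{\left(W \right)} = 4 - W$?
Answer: $-3616150$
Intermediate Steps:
$V{\left(t \right)} = -4 + t$ ($V{\left(t \right)} = 2 - \left(\left(4 - -2\right) - t\right) = 2 - \left(\left(4 + 2\right) - t\right) = 2 - \left(6 - t\right) = 2 + \left(-6 + t\right) = -4 + t$)
$M{\left(X \right)} = -3 + \left(-8 + X\right)^{2}$ ($M{\left(X \right)} = -3 + \left(X - 8\right)^{2} = -3 + \left(-8 + X\right)^{2}$)
$\left(-1807580 - 1853511\right) + M{\left(-204 \right)} = \left(-1807580 - 1853511\right) - \left(3 - \left(-8 - 204\right)^{2}\right) = \left(-1807580 - 1853511\right) - \left(3 - \left(-212\right)^{2}\right) = -3661091 + \left(-3 + 44944\right) = -3661091 + 44941 = -3616150$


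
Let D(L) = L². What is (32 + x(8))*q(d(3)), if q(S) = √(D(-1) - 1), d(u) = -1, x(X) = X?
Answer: 0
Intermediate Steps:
q(S) = 0 (q(S) = √((-1)² - 1) = √(1 - 1) = √0 = 0)
(32 + x(8))*q(d(3)) = (32 + 8)*0 = 40*0 = 0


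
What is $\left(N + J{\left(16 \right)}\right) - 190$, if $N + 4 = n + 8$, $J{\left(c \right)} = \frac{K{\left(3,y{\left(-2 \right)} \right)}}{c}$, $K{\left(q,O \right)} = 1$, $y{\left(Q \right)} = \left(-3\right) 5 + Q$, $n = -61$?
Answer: $- \frac{3951}{16} \approx -246.94$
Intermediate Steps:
$y{\left(Q \right)} = -15 + Q$
$J{\left(c \right)} = \frac{1}{c}$ ($J{\left(c \right)} = 1 \frac{1}{c} = \frac{1}{c}$)
$N = -57$ ($N = -4 + \left(-61 + 8\right) = -4 - 53 = -57$)
$\left(N + J{\left(16 \right)}\right) - 190 = \left(-57 + \frac{1}{16}\right) - 190 = - \frac{911}{16} - 190 = - \frac{3951}{16}$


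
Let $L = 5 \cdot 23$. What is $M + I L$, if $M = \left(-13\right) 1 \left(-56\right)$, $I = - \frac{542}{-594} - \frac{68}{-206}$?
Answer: $\frac{26641513}{30591} \approx 870.89$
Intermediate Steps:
$L = 115$
$I = \frac{38011}{30591}$ ($I = \left(-542\right) \left(- \frac{1}{594}\right) - - \frac{34}{103} = \frac{271}{297} + \frac{34}{103} = \frac{38011}{30591} \approx 1.2426$)
$M = 728$ ($M = \left(-13\right) \left(-56\right) = 728$)
$M + I L = 728 + \frac{38011}{30591} \cdot 115 = 728 + \frac{4371265}{30591} = \frac{26641513}{30591}$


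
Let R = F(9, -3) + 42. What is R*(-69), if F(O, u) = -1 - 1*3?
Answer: -2622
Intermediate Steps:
F(O, u) = -4 (F(O, u) = -1 - 3 = -4)
R = 38 (R = -4 + 42 = 38)
R*(-69) = 38*(-69) = -2622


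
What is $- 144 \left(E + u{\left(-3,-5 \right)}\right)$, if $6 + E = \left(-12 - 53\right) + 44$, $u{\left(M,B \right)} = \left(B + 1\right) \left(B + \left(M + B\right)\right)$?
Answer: $-3600$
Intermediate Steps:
$u{\left(M,B \right)} = \left(1 + B\right) \left(M + 2 B\right)$ ($u{\left(M,B \right)} = \left(1 + B\right) \left(B + \left(B + M\right)\right) = \left(1 + B\right) \left(M + 2 B\right)$)
$E = -27$ ($E = -6 + \left(\left(-12 - 53\right) + 44\right) = -6 + \left(-65 + 44\right) = -6 - 21 = -27$)
$- 144 \left(E + u{\left(-3,-5 \right)}\right) = - 144 \left(-27 + \left(-3 + 2 \left(-5\right) + 2 \left(-5\right)^{2} - -15\right)\right) = - 144 \left(-27 + \left(-3 - 10 + 2 \cdot 25 + 15\right)\right) = - 144 \left(-27 + \left(-3 - 10 + 50 + 15\right)\right) = - 144 \left(-27 + 52\right) = \left(-144\right) 25 = -3600$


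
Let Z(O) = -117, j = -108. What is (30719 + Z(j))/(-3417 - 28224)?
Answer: -30602/31641 ≈ -0.96716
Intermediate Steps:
(30719 + Z(j))/(-3417 - 28224) = (30719 - 117)/(-3417 - 28224) = 30602/(-31641) = 30602*(-1/31641) = -30602/31641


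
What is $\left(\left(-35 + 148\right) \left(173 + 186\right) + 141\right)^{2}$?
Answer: $1657141264$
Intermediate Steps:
$\left(\left(-35 + 148\right) \left(173 + 186\right) + 141\right)^{2} = \left(113 \cdot 359 + 141\right)^{2} = \left(40567 + 141\right)^{2} = 40708^{2} = 1657141264$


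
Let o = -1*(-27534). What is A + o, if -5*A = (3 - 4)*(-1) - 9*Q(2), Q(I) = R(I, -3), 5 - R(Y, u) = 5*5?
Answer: 137489/5 ≈ 27498.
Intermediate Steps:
o = 27534
R(Y, u) = -20 (R(Y, u) = 5 - 5*5 = 5 - 1*25 = 5 - 25 = -20)
Q(I) = -20
A = -181/5 (A = -((3 - 4)*(-1) - 9*(-20))/5 = -(-1*(-1) + 180)/5 = -(1 + 180)/5 = -1/5*181 = -181/5 ≈ -36.200)
A + o = -181/5 + 27534 = 137489/5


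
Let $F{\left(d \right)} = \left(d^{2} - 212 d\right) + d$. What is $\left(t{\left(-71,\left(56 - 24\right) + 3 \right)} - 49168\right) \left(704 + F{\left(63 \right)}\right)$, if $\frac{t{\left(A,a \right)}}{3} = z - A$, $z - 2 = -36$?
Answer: $422871340$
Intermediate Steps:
$F{\left(d \right)} = d^{2} - 211 d$
$z = -34$ ($z = 2 - 36 = -34$)
$t{\left(A,a \right)} = -102 - 3 A$ ($t{\left(A,a \right)} = 3 \left(-34 - A\right) = -102 - 3 A$)
$\left(t{\left(-71,\left(56 - 24\right) + 3 \right)} - 49168\right) \left(704 + F{\left(63 \right)}\right) = \left(\left(-102 - -213\right) - 49168\right) \left(704 + 63 \left(-211 + 63\right)\right) = \left(\left(-102 + 213\right) - 49168\right) \left(704 + 63 \left(-148\right)\right) = \left(111 - 49168\right) \left(704 - 9324\right) = \left(-49057\right) \left(-8620\right) = 422871340$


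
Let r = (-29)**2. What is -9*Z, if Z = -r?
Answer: 7569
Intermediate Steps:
r = 841
Z = -841 (Z = -1*841 = -841)
-9*Z = -9*(-841) = 7569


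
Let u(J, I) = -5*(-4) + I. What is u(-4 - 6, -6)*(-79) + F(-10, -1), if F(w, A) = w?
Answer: -1116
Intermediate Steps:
u(J, I) = 20 + I
u(-4 - 6, -6)*(-79) + F(-10, -1) = (20 - 6)*(-79) - 10 = 14*(-79) - 10 = -1106 - 10 = -1116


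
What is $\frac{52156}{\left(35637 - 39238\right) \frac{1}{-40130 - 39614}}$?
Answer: $\frac{319932928}{277} \approx 1.155 \cdot 10^{6}$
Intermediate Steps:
$\frac{52156}{\left(35637 - 39238\right) \frac{1}{-40130 - 39614}} = \frac{52156}{\left(-3601\right) \frac{1}{-79744}} = \frac{52156}{\left(-3601\right) \left(- \frac{1}{79744}\right)} = \frac{52156}{\frac{3601}{79744}} = 52156 \cdot \frac{79744}{3601} = \frac{319932928}{277}$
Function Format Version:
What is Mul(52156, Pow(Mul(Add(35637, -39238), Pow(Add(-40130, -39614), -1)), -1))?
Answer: Rational(319932928, 277) ≈ 1.1550e+6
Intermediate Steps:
Mul(52156, Pow(Mul(Add(35637, -39238), Pow(Add(-40130, -39614), -1)), -1)) = Mul(52156, Pow(Mul(-3601, Pow(-79744, -1)), -1)) = Mul(52156, Pow(Mul(-3601, Rational(-1, 79744)), -1)) = Mul(52156, Pow(Rational(3601, 79744), -1)) = Mul(52156, Rational(79744, 3601)) = Rational(319932928, 277)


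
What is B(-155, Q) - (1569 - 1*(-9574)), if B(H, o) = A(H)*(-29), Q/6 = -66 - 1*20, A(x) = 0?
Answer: -11143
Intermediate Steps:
Q = -516 (Q = 6*(-66 - 1*20) = 6*(-66 - 20) = 6*(-86) = -516)
B(H, o) = 0 (B(H, o) = 0*(-29) = 0)
B(-155, Q) - (1569 - 1*(-9574)) = 0 - (1569 - 1*(-9574)) = 0 - (1569 + 9574) = 0 - 1*11143 = 0 - 11143 = -11143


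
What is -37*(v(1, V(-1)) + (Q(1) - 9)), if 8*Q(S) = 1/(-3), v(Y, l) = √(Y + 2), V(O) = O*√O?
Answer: 8029/24 - 37*√3 ≈ 270.46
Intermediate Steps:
V(O) = O^(3/2)
v(Y, l) = √(2 + Y)
Q(S) = -1/24 (Q(S) = (⅛)/(-3) = (⅛)*(-⅓) = -1/24)
-37*(v(1, V(-1)) + (Q(1) - 9)) = -37*(√(2 + 1) + (-1/24 - 9)) = -37*(√3 - 217/24) = -37*(-217/24 + √3) = 8029/24 - 37*√3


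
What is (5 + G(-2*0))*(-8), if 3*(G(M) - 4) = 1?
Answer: -224/3 ≈ -74.667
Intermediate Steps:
G(M) = 13/3 (G(M) = 4 + (1/3)*1 = 4 + 1/3 = 13/3)
(5 + G(-2*0))*(-8) = (5 + 13/3)*(-8) = (28/3)*(-8) = -224/3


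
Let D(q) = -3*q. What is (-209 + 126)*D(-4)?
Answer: -996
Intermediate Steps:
(-209 + 126)*D(-4) = (-209 + 126)*(-3*(-4)) = -83*12 = -996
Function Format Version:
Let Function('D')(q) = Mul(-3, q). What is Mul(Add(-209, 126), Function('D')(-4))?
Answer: -996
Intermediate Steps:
Mul(Add(-209, 126), Function('D')(-4)) = Mul(Add(-209, 126), Mul(-3, -4)) = Mul(-83, 12) = -996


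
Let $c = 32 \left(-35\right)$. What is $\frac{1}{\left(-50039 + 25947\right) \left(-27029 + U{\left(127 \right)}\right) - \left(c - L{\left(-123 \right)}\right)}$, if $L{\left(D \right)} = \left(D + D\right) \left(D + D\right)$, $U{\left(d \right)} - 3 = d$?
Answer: $\frac{1}{648112344} \approx 1.5429 \cdot 10^{-9}$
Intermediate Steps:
$U{\left(d \right)} = 3 + d$
$L{\left(D \right)} = 4 D^{2}$ ($L{\left(D \right)} = 2 D 2 D = 4 D^{2}$)
$c = -1120$
$\frac{1}{\left(-50039 + 25947\right) \left(-27029 + U{\left(127 \right)}\right) - \left(c - L{\left(-123 \right)}\right)} = \frac{1}{\left(-50039 + 25947\right) \left(-27029 + \left(3 + 127\right)\right) - \left(-1120 - 4 \left(-123\right)^{2}\right)} = \frac{1}{- 24092 \left(-27029 + 130\right) + \left(4 \cdot 15129 + 1120\right)} = \frac{1}{\left(-24092\right) \left(-26899\right) + \left(60516 + 1120\right)} = \frac{1}{648050708 + 61636} = \frac{1}{648112344}$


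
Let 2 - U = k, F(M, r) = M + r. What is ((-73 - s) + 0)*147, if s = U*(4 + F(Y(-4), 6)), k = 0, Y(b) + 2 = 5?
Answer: -14553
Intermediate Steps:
Y(b) = 3 (Y(b) = -2 + 5 = 3)
U = 2 (U = 2 - 1*0 = 2 + 0 = 2)
s = 26 (s = 2*(4 + (3 + 6)) = 2*(4 + 9) = 2*13 = 26)
((-73 - s) + 0)*147 = ((-73 - 1*26) + 0)*147 = ((-73 - 26) + 0)*147 = (-99 + 0)*147 = -99*147 = -14553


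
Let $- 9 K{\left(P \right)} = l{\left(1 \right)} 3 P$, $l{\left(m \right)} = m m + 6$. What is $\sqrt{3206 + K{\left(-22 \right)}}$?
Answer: $\frac{2 \sqrt{7329}}{3} \approx 57.073$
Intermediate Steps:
$l{\left(m \right)} = 6 + m^{2}$ ($l{\left(m \right)} = m^{2} + 6 = 6 + m^{2}$)
$K{\left(P \right)} = - \frac{7 P}{3}$ ($K{\left(P \right)} = - \frac{\left(6 + 1^{2}\right) 3 P}{9} = - \frac{\left(6 + 1\right) 3 P}{9} = - \frac{7 \cdot 3 P}{9} = - \frac{21 P}{9} = - \frac{7 P}{3}$)
$\sqrt{3206 + K{\left(-22 \right)}} = \sqrt{3206 - - \frac{154}{3}} = \sqrt{3206 + \frac{154}{3}} = \sqrt{\frac{9772}{3}} = \frac{2 \sqrt{7329}}{3}$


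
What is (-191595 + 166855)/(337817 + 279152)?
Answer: -24740/616969 ≈ -0.040099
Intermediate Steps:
(-191595 + 166855)/(337817 + 279152) = -24740/616969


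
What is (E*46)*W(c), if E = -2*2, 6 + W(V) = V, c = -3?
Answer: 1656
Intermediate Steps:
W(V) = -6 + V
E = -4
(E*46)*W(c) = (-4*46)*(-6 - 3) = -184*(-9) = 1656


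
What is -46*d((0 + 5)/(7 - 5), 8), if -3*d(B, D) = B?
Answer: 115/3 ≈ 38.333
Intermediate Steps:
d(B, D) = -B/3
-46*d((0 + 5)/(7 - 5), 8) = -(-46)*(0 + 5)/(7 - 5)/3 = -(-46)*5/2/3 = -(-46)*5*(½)/3 = -(-46)*5/(3*2) = -46*(-⅚) = 115/3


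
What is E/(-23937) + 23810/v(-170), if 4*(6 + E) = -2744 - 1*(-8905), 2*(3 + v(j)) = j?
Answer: -71259373/263307 ≈ -270.63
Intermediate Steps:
v(j) = -3 + j/2
E = 6137/4 (E = -6 + (-2744 - 1*(-8905))/4 = -6 + (-2744 + 8905)/4 = -6 + (¼)*6161 = -6 + 6161/4 = 6137/4 ≈ 1534.3)
E/(-23937) + 23810/v(-170) = (6137/4)/(-23937) + 23810/(-3 + (½)*(-170)) = (6137/4)*(-1/23937) + 23810/(-3 - 85) = -6137/95748 + 23810/(-88) = -6137/95748 + 23810*(-1/88) = -6137/95748 - 11905/44 = -71259373/263307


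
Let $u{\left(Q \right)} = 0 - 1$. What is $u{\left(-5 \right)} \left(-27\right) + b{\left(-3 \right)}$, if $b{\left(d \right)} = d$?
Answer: $24$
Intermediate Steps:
$u{\left(Q \right)} = -1$
$u{\left(-5 \right)} \left(-27\right) + b{\left(-3 \right)} = \left(-1\right) \left(-27\right) - 3 = 27 - 3 = 24$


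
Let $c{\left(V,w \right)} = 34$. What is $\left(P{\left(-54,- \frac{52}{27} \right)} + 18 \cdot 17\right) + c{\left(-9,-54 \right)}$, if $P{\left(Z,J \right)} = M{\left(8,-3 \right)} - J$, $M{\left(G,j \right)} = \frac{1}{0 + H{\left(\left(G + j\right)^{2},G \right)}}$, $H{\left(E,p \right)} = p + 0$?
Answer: $\frac{73883}{216} \approx 342.05$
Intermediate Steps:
$H{\left(E,p \right)} = p$
$M{\left(G,j \right)} = \frac{1}{G}$ ($M{\left(G,j \right)} = \frac{1}{0 + G} = \frac{1}{G}$)
$P{\left(Z,J \right)} = \frac{1}{8} - J$
$\left(P{\left(-54,- \frac{52}{27} \right)} + 18 \cdot 17\right) + c{\left(-9,-54 \right)} = \left(\left(\frac{1}{8} - - \frac{52}{27}\right) + 18 \cdot 17\right) + 34 = \left(\left(\frac{1}{8} - \left(-52\right) \frac{1}{27}\right) + 306\right) + 34 = \left(\left(\frac{1}{8} - - \frac{52}{27}\right) + 306\right) + 34 = \left(\left(\frac{1}{8} + \frac{52}{27}\right) + 306\right) + 34 = \left(\frac{443}{216} + 306\right) + 34 = \frac{66539}{216} + 34 = \frac{73883}{216}$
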